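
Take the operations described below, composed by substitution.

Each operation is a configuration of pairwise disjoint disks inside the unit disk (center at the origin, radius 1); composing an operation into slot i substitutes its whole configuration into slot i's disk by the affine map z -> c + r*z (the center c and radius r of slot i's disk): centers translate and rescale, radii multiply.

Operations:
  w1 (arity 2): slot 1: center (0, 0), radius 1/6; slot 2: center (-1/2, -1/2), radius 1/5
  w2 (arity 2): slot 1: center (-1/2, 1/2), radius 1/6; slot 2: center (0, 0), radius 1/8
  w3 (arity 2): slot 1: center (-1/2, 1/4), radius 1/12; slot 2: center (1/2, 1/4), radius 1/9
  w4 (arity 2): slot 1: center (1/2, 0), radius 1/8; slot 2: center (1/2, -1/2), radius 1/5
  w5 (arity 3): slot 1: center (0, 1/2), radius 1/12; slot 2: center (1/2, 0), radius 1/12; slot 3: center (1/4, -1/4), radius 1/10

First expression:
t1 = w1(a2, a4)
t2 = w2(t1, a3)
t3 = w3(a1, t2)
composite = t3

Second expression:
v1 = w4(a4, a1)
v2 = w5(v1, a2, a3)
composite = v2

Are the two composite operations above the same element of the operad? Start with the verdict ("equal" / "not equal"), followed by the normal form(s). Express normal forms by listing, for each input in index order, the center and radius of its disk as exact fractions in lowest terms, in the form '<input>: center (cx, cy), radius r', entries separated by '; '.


The first expression, normalized: a1: center (-1/2, 1/4), radius 1/12; a2: center (4/9, 11/36), radius 1/324; a3: center (1/2, 1/4), radius 1/72; a4: center (47/108, 8/27), radius 1/270
The second expression, normalized: a1: center (1/24, 11/24), radius 1/60; a2: center (1/2, 0), radius 1/12; a3: center (1/4, -1/4), radius 1/10; a4: center (1/24, 1/2), radius 1/96
Different reductions; not equal.

not equal; the first gives a1: center (-1/2, 1/4), radius 1/12; a2: center (4/9, 11/36), radius 1/324; a3: center (1/2, 1/4), radius 1/72; a4: center (47/108, 8/27), radius 1/270 and the second a1: center (1/24, 11/24), radius 1/60; a2: center (1/2, 0), radius 1/12; a3: center (1/4, -1/4), radius 1/10; a4: center (1/24, 1/2), radius 1/96


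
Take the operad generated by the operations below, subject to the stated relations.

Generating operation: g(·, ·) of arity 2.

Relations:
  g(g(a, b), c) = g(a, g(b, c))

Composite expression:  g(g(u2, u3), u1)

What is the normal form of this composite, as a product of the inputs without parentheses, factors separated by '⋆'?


u2 ⋆ u3 ⋆ u1

Associativity of g dissolves the nesting; only the u-input order survives.
g(u2, u3) flattens to u2 ⋆ u3
g(g(u2, u3), u1) flattens to u2 ⋆ u3 ⋆ u1


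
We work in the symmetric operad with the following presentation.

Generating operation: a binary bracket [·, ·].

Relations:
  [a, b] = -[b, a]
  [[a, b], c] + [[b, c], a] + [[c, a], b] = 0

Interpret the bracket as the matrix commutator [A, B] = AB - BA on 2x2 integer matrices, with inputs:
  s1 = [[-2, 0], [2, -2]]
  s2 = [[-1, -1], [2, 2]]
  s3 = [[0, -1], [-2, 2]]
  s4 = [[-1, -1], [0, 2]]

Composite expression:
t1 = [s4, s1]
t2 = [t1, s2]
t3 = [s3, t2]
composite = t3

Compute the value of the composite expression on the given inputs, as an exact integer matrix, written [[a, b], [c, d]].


[[18, 4], [-44, -18]]

[s4, s1] = [[-2, 0], [6, 2]]
[[s4, s1], s2] = [[6, 4], [-10, -6]]
[s3, [[s4, s1], s2]] = [[18, 4], [-44, -18]]


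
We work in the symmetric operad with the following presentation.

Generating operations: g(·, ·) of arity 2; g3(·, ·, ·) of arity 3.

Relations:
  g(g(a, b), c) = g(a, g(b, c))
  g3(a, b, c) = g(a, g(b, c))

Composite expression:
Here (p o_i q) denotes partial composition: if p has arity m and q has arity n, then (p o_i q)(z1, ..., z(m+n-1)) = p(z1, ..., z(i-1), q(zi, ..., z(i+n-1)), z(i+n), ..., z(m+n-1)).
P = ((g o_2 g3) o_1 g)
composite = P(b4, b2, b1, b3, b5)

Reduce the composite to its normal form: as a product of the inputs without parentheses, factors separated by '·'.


b4 · b2 · b1 · b3 · b5

Under associativity of g, the answer is the b's in reading order.
g(b4, b2) reduces to b4 · b2
g3(b1, b3, b5) reduces to b1 · b3 · b5
g(g(b4, b2), g3(b1, b3, b5)) reduces to b4 · b2 · b1 · b3 · b5


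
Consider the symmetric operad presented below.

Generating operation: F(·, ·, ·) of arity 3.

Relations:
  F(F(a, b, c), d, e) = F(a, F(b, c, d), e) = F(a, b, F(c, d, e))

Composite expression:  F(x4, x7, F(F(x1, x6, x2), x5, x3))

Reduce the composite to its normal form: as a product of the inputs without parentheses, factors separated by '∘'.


All parenthesizations of F agree; list the x-inputs left to right.
F(x1, x6, x2) spells out as x1 ∘ x6 ∘ x2
F(F(x1, x6, x2), x5, x3) spells out as x1 ∘ x6 ∘ x2 ∘ x5 ∘ x3
F(x4, x7, F(F(x1, x6, x2), x5, x3)) spells out as x4 ∘ x7 ∘ x1 ∘ x6 ∘ x2 ∘ x5 ∘ x3

x4 ∘ x7 ∘ x1 ∘ x6 ∘ x2 ∘ x5 ∘ x3


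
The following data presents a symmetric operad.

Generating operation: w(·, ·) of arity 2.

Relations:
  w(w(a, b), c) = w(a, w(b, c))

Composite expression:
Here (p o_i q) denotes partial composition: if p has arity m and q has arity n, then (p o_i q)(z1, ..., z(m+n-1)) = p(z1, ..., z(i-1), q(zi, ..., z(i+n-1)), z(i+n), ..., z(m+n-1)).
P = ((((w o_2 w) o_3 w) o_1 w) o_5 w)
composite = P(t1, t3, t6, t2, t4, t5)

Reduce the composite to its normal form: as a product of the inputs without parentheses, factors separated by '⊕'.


t1 ⊕ t3 ⊕ t6 ⊕ t2 ⊕ t4 ⊕ t5

Associativity of w dissolves the nesting; only the t-input order survives.
w(t1, t3) unparenthesizes to t1 ⊕ t3
w(t4, t5) unparenthesizes to t4 ⊕ t5
w(t2, w(t4, t5)) unparenthesizes to t2 ⊕ t4 ⊕ t5
w(t6, w(t2, w(t4, t5))) unparenthesizes to t6 ⊕ t2 ⊕ t4 ⊕ t5
w(w(t1, t3), w(t6, w(t2, w(t4, t5)))) unparenthesizes to t1 ⊕ t3 ⊕ t6 ⊕ t2 ⊕ t4 ⊕ t5


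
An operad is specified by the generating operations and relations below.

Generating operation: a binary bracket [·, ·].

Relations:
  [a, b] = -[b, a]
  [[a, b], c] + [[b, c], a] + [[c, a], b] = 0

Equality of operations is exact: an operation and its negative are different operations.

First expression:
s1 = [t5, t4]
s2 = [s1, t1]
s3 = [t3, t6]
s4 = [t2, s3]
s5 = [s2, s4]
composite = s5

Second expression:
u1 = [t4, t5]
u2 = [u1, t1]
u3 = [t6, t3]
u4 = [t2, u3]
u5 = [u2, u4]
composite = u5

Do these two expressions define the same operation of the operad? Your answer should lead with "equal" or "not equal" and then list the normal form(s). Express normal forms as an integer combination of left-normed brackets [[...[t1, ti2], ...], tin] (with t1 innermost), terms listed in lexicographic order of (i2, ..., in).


equal; the common form is [[[[[t1, t4], t5], t2], t3], t6] - [[[[[t1, t4], t5], t2], t6], t3] - [[[[[t1, t4], t5], t3], t6], t2] + [[[[[t1, t4], t5], t6], t3], t2] - [[[[[t1, t5], t4], t2], t3], t6] + [[[[[t1, t5], t4], t2], t6], t3] + [[[[[t1, t5], t4], t3], t6], t2] - [[[[[t1, t5], t4], t6], t3], t2]

The first expression, normalized: [[[[[t1, t4], t5], t2], t3], t6] - [[[[[t1, t4], t5], t2], t6], t3] - [[[[[t1, t4], t5], t3], t6], t2] + [[[[[t1, t4], t5], t6], t3], t2] - [[[[[t1, t5], t4], t2], t3], t6] + [[[[[t1, t5], t4], t2], t6], t3] + [[[[[t1, t5], t4], t3], t6], t2] - [[[[[t1, t5], t4], t6], t3], t2]
The second expression, normalized: [[[[[t1, t4], t5], t2], t3], t6] - [[[[[t1, t4], t5], t2], t6], t3] - [[[[[t1, t4], t5], t3], t6], t2] + [[[[[t1, t4], t5], t6], t3], t2] - [[[[[t1, t5], t4], t2], t3], t6] + [[[[[t1, t5], t4], t2], t6], t3] + [[[[[t1, t5], t4], t3], t6], t2] - [[[[[t1, t5], t4], t6], t3], t2]
The forms coincide; equal.


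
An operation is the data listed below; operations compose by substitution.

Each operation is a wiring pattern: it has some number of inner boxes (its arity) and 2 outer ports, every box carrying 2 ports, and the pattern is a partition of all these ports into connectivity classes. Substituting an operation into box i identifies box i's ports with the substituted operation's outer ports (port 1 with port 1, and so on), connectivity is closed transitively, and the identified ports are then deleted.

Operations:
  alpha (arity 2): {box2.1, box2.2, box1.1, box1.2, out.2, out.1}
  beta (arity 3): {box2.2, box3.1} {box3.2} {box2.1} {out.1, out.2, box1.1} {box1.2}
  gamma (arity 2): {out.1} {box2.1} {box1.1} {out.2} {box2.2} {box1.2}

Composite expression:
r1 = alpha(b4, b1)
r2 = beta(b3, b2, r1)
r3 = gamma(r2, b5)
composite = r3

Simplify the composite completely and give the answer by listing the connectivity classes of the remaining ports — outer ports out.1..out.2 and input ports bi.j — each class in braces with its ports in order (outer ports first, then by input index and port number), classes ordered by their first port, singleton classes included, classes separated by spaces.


{out.1} {out.2} {b1.1, b1.2, b2.2, b4.1, b4.2} {b2.1} {b3.1} {b3.2} {b5.1} {b5.2}

After gluing at gamma, chains via deleted ports link the b-ports.
stage alpha: inputs (b4, b1), connectivity {out.1, out.2, b1.1, b1.2, b4.1, b4.2}, out.j its boundary
stage beta: inputs (b3, b2, b4, b1), connectivity {out.1, out.2, b3.1} {b1.1, b1.2, b2.2, b4.1, b4.2} {b2.1} {b3.2}, out.j its boundary
stage gamma: inputs (b3, b2, b4, b1, b5), connectivity {out.1} {out.2} {b1.1, b1.2, b2.2, b4.1, b4.2} {b2.1} {b3.1} {b3.2} {b5.1} {b5.2}, out.j its boundary


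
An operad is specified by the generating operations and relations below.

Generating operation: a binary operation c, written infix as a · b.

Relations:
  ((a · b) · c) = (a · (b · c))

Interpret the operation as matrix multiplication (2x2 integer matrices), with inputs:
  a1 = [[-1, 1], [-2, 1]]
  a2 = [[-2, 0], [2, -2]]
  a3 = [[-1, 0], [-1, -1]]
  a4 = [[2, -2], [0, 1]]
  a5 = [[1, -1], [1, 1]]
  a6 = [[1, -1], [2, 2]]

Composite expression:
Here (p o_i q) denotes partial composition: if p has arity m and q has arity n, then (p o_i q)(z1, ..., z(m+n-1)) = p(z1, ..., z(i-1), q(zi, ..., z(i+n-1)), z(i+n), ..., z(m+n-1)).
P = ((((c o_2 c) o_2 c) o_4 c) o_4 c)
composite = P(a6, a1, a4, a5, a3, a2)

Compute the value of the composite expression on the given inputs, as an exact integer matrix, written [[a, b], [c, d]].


[[0, -8], [8, 56]]


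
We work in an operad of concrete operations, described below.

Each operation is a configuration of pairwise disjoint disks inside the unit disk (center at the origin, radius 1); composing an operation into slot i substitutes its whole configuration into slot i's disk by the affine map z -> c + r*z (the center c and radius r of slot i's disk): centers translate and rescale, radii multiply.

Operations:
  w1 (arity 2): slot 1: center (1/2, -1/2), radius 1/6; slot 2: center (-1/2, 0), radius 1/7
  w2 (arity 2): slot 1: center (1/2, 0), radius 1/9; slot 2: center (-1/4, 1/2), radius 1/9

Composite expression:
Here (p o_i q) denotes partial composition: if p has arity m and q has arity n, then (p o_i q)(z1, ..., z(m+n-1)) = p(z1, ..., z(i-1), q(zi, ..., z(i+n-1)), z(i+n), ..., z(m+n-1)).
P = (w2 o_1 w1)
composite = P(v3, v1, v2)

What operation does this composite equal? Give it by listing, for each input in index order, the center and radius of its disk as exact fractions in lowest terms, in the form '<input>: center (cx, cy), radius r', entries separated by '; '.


v1: center (4/9, 0), radius 1/63; v2: center (-1/4, 1/2), radius 1/9; v3: center (5/9, -1/18), radius 1/54

Nesting under w2 composes maps z -> c + r*z down each v-path.
input v3: applying the 2 nested substitutions gives center (5/9, -1/18), radius 1/54
input v1: applying the 2 nested substitutions gives center (4/9, 0), radius 1/63
input v2: applying the 1 nested substitution gives center (-1/4, 1/2), radius 1/9


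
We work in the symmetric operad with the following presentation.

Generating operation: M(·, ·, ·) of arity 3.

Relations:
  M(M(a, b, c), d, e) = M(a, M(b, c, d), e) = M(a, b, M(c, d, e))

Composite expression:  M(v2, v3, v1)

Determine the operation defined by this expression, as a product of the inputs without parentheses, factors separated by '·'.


v2 · v3 · v1


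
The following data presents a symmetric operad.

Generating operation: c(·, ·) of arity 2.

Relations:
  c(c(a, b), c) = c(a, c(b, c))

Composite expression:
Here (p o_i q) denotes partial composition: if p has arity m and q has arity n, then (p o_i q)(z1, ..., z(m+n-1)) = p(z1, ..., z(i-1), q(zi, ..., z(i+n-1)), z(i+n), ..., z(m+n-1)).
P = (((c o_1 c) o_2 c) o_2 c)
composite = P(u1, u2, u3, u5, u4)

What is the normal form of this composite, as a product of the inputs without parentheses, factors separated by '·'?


u1 · u2 · u3 · u5 · u4


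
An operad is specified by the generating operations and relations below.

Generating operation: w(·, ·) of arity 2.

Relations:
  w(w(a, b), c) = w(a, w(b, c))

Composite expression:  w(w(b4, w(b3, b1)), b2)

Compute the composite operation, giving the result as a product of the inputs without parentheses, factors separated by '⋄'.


Associativity of w dissolves the nesting; only the b-input order survives.
w(b3, b1) unparenthesizes to b3 ⋄ b1
w(b4, w(b3, b1)) unparenthesizes to b4 ⋄ b3 ⋄ b1
w(w(b4, w(b3, b1)), b2) unparenthesizes to b4 ⋄ b3 ⋄ b1 ⋄ b2

b4 ⋄ b3 ⋄ b1 ⋄ b2


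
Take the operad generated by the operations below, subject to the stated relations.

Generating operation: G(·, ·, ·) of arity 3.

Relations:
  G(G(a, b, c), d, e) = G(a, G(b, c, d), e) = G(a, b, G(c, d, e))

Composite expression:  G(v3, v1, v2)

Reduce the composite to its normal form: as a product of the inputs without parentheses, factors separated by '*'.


v3 * v1 * v2

All parenthesizations of G agree; list the v-inputs left to right.
G(v3, v1, v2) reduces to v3 * v1 * v2


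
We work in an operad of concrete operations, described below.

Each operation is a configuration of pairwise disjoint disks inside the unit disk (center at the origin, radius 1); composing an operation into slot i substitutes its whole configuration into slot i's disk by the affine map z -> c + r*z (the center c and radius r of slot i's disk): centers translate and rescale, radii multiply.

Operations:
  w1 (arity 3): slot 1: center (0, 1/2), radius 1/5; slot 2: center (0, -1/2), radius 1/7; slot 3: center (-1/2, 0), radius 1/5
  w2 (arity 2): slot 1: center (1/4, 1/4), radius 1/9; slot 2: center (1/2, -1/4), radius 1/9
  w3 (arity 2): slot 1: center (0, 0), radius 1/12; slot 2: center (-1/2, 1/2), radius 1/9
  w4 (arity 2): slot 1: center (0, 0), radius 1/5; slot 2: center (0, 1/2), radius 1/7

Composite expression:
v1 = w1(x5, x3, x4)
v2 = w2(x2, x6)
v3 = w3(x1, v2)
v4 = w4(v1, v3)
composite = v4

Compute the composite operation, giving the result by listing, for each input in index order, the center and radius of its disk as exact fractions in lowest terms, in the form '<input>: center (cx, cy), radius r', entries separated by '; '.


Follow each x-input down from w4: c' goes to c + r*c', radius to r*r'.
input x5: applying the 2 nested substitutions gives center (0, 1/10), radius 1/25
input x3: applying the 2 nested substitutions gives center (0, -1/10), radius 1/35
input x4: applying the 2 nested substitutions gives center (-1/10, 0), radius 1/25
input x1: applying the 2 nested substitutions gives center (0, 1/2), radius 1/84
input x2: applying the 3 nested substitutions gives center (-17/252, 145/252), radius 1/567
input x6: applying the 3 nested substitutions gives center (-4/63, 143/252), radius 1/567

x1: center (0, 1/2), radius 1/84; x2: center (-17/252, 145/252), radius 1/567; x3: center (0, -1/10), radius 1/35; x4: center (-1/10, 0), radius 1/25; x5: center (0, 1/10), radius 1/25; x6: center (-4/63, 143/252), radius 1/567


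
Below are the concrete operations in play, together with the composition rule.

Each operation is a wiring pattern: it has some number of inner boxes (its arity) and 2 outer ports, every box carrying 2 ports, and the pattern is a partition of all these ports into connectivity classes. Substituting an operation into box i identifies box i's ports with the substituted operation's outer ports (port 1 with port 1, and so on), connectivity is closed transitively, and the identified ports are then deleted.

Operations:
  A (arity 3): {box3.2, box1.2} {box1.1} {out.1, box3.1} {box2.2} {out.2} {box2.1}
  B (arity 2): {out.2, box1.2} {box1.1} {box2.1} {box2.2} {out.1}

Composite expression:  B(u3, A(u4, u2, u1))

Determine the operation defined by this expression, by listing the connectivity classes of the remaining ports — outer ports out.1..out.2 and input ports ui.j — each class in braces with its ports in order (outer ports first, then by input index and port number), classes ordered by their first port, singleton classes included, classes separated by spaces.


{out.1} {out.2, u3.2} {u1.1} {u1.2, u4.2} {u2.1} {u2.2} {u3.1} {u4.1}


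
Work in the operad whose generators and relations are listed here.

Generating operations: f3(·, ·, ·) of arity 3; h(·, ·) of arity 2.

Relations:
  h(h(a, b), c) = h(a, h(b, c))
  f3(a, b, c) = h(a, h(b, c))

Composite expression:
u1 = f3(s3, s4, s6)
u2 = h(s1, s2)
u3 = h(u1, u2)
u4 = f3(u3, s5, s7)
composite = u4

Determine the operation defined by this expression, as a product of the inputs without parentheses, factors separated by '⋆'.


Key point: f3 is associative — brackets drop, the s-order remains.
f3(s3, s4, s6) spells out as s3 ⋆ s4 ⋆ s6
h(s1, s2) spells out as s1 ⋆ s2
h(f3(s3, s4, s6), h(s1, s2)) spells out as s3 ⋆ s4 ⋆ s6 ⋆ s1 ⋆ s2
f3(h(f3(s3, s4, s6), h(s1, s2)), s5, s7) spells out as s3 ⋆ s4 ⋆ s6 ⋆ s1 ⋆ s2 ⋆ s5 ⋆ s7

s3 ⋆ s4 ⋆ s6 ⋆ s1 ⋆ s2 ⋆ s5 ⋆ s7


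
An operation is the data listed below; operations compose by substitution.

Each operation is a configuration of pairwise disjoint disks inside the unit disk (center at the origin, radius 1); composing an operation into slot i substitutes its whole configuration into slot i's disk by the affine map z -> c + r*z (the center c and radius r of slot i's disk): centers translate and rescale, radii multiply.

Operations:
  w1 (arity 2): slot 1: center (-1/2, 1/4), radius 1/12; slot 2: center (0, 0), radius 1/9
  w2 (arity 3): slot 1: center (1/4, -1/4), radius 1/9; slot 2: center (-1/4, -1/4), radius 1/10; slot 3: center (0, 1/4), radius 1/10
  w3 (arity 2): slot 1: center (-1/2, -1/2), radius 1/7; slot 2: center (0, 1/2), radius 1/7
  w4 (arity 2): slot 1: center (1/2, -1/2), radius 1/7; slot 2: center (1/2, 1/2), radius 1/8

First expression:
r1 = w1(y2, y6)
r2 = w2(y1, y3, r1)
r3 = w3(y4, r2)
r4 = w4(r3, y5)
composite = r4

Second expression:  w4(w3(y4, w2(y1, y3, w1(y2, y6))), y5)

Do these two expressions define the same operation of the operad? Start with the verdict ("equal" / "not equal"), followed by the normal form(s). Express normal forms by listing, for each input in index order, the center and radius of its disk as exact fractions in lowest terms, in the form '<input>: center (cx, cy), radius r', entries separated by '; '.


equal; both compose to y1: center (99/196, -85/196), radius 1/441; y2: center (489/980, -829/1960), radius 1/5880; y3: center (97/196, -85/196), radius 1/490; y4: center (3/7, -4/7), radius 1/49; y5: center (1/2, 1/2), radius 1/8; y6: center (1/2, -83/196), radius 1/4410

The first expression, normalized: y1: center (99/196, -85/196), radius 1/441; y2: center (489/980, -829/1960), radius 1/5880; y3: center (97/196, -85/196), radius 1/490; y4: center (3/7, -4/7), radius 1/49; y5: center (1/2, 1/2), radius 1/8; y6: center (1/2, -83/196), radius 1/4410
The second expression, normalized: y1: center (99/196, -85/196), radius 1/441; y2: center (489/980, -829/1960), radius 1/5880; y3: center (97/196, -85/196), radius 1/490; y4: center (3/7, -4/7), radius 1/49; y5: center (1/2, 1/2), radius 1/8; y6: center (1/2, -83/196), radius 1/4410
The forms coincide; equal.


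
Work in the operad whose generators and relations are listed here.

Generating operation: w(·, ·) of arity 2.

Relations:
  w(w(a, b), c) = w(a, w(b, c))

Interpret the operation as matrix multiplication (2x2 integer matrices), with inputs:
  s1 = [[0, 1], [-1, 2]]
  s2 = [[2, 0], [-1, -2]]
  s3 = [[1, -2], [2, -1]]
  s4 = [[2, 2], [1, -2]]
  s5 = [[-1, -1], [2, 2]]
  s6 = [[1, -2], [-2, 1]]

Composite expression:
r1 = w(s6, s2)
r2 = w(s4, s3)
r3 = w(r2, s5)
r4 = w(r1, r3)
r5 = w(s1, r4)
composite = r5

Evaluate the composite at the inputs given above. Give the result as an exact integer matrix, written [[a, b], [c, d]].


w(s6, s2) = [[4, 4], [-5, -2]]
w(s4, s3) = [[6, -6], [-3, 0]]
w(w(s4, s3), s5) = [[-18, -18], [3, 3]]
w(w(s6, s2), w(w(s4, s3), s5)) = [[-60, -60], [84, 84]]
w(s1, w(w(s6, s2), w(w(s4, s3), s5))) = [[84, 84], [228, 228]]

[[84, 84], [228, 228]]


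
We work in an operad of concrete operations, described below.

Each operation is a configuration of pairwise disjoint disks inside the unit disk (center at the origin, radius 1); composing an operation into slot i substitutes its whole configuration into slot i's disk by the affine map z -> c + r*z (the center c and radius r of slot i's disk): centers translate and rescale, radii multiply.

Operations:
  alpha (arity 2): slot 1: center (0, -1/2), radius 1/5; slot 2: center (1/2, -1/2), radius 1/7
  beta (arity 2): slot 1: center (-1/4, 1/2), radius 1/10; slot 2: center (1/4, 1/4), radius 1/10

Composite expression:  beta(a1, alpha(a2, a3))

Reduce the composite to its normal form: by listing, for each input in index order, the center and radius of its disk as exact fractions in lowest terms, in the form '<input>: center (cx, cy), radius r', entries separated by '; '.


Below beta, radii multiply path by path; the a-disk centers shift.
tracing a1 down its 1-map path: center (-1/4, 1/2), radius 1/10
tracing a2 down its 2-map path: center (1/4, 1/5), radius 1/50
tracing a3 down its 2-map path: center (3/10, 1/5), radius 1/70

a1: center (-1/4, 1/2), radius 1/10; a2: center (1/4, 1/5), radius 1/50; a3: center (3/10, 1/5), radius 1/70


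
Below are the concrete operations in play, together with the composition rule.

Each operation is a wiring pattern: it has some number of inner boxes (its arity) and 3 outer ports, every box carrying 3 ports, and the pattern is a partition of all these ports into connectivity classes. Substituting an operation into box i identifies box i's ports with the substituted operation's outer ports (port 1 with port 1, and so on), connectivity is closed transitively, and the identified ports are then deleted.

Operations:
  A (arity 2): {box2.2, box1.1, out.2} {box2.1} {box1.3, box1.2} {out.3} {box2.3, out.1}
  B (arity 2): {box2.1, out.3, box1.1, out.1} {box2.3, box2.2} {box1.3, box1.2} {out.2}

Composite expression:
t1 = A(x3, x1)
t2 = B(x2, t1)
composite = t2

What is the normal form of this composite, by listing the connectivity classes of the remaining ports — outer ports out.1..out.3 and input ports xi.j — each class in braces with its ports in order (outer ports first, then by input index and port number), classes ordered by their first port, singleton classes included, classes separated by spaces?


Connectivity passes through glued B-boundaries; trace each wire chain.
through A, on inputs (x3, x1): {out.1, x1.3} {out.2, x1.2, x3.1} {out.3} {x1.1} {x3.2, x3.3} (out.j = stage outer ports)
through B, on inputs (x2, x3, x1): {out.1, out.3, x1.3, x2.1} {out.2} {x1.1} {x1.2, x3.1} {x2.2, x2.3} {x3.2, x3.3} (out.j = stage outer ports)

{out.1, out.3, x1.3, x2.1} {out.2} {x1.1} {x1.2, x3.1} {x2.2, x2.3} {x3.2, x3.3}


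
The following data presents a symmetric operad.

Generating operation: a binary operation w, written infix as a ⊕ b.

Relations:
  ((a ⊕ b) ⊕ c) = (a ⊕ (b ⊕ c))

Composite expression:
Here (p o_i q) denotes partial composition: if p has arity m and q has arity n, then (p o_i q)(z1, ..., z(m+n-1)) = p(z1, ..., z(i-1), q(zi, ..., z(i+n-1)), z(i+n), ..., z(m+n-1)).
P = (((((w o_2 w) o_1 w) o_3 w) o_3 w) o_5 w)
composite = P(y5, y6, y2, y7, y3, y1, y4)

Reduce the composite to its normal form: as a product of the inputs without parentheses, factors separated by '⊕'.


All parenthesizations of w agree; list the y-inputs left to right.
(y5 ⊕ y6) flattens to y5 ⊕ y6
(y2 ⊕ y7) flattens to y2 ⊕ y7
(y3 ⊕ y1) flattens to y3 ⊕ y1
((y2 ⊕ y7) ⊕ (y3 ⊕ y1)) flattens to y2 ⊕ y7 ⊕ y3 ⊕ y1
(((y2 ⊕ y7) ⊕ (y3 ⊕ y1)) ⊕ y4) flattens to y2 ⊕ y7 ⊕ y3 ⊕ y1 ⊕ y4
((y5 ⊕ y6) ⊕ (((y2 ⊕ y7) ⊕ (y3 ⊕ y1)) ⊕ y4)) flattens to y5 ⊕ y6 ⊕ y2 ⊕ y7 ⊕ y3 ⊕ y1 ⊕ y4

y5 ⊕ y6 ⊕ y2 ⊕ y7 ⊕ y3 ⊕ y1 ⊕ y4


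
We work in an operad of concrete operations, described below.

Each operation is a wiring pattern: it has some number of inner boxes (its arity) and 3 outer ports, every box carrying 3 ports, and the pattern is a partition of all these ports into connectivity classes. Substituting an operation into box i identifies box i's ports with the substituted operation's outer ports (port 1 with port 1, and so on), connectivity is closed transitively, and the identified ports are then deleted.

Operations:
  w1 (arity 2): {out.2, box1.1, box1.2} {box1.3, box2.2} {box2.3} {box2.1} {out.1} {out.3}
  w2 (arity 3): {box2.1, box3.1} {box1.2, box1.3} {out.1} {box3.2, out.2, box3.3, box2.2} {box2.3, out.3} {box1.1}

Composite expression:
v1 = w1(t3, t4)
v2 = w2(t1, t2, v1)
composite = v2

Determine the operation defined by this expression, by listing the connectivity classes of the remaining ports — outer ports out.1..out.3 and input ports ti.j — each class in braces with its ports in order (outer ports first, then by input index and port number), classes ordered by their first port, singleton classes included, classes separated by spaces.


Connectivity passes through glued w2-boundaries; trace each wire chain.
after w1, the pattern on (t3, t4) reads {out.1} {out.2, t3.1, t3.2} {out.3} {t3.3, t4.2} {t4.1} {t4.3} (out.j = its outer ports)
after w2, the pattern on (t1, t2, t3, t4) reads {out.1} {out.2, t2.2, t3.1, t3.2} {out.3, t2.3} {t1.1} {t1.2, t1.3} {t2.1} {t3.3, t4.2} {t4.1} {t4.3} (out.j = its outer ports)

{out.1} {out.2, t2.2, t3.1, t3.2} {out.3, t2.3} {t1.1} {t1.2, t1.3} {t2.1} {t3.3, t4.2} {t4.1} {t4.3}


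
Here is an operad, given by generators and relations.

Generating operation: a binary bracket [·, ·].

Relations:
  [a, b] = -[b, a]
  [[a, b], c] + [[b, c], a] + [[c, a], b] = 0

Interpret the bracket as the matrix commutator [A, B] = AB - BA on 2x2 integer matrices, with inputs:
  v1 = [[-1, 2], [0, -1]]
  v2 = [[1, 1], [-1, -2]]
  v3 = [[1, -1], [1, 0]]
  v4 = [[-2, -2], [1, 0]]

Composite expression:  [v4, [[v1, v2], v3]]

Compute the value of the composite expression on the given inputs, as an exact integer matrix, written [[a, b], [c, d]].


[v1, v2] = [[-2, -6], [0, 2]]
[[v1, v2], v3] = [[-6, 10], [4, 6]]
[v4, [[v1, v2], v3]] = [[-18, -44], [-4, 18]]

[[-18, -44], [-4, 18]]


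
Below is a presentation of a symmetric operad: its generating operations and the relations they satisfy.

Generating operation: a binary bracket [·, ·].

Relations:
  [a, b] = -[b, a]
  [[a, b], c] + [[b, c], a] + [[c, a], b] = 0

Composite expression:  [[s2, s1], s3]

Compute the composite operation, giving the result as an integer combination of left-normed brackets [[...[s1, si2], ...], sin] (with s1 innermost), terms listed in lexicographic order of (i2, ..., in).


-[[s1, s2], s3]


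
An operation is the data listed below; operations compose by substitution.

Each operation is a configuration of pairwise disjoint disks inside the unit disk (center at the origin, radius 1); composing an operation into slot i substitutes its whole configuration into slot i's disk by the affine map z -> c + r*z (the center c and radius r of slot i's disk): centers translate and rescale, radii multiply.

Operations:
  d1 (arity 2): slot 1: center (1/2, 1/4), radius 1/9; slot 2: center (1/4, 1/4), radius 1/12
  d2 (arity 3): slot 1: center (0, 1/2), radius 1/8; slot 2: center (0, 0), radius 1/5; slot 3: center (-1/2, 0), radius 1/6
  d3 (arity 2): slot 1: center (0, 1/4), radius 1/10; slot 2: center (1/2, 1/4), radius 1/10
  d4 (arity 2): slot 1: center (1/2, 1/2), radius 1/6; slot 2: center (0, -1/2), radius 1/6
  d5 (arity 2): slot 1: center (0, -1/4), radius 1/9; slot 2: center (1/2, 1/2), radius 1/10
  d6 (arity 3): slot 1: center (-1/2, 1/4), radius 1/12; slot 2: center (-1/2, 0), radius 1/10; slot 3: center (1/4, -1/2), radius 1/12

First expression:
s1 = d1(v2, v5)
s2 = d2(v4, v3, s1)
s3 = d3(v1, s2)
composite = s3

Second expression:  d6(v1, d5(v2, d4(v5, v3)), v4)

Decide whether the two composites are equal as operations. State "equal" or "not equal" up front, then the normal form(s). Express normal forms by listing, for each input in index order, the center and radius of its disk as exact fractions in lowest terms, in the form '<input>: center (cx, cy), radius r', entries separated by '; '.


not equal: they reduce to v1: center (0, 1/4), radius 1/10; v2: center (11/24, 61/240), radius 1/540; v3: center (1/2, 1/4), radius 1/50; v4: center (1/2, 3/10), radius 1/80; v5: center (109/240, 61/240), radius 1/720 and v1: center (-1/2, 1/4), radius 1/12; v2: center (-1/2, -1/40), radius 1/90; v3: center (-9/20, 9/200), radius 1/600; v4: center (1/4, -1/2), radius 1/12; v5: center (-89/200, 11/200), radius 1/600

The first expression, normalized: v1: center (0, 1/4), radius 1/10; v2: center (11/24, 61/240), radius 1/540; v3: center (1/2, 1/4), radius 1/50; v4: center (1/2, 3/10), radius 1/80; v5: center (109/240, 61/240), radius 1/720
The second expression, normalized: v1: center (-1/2, 1/4), radius 1/12; v2: center (-1/2, -1/40), radius 1/90; v3: center (-9/20, 9/200), radius 1/600; v4: center (1/4, -1/2), radius 1/12; v5: center (-89/200, 11/200), radius 1/600
They disagree, so not equal.


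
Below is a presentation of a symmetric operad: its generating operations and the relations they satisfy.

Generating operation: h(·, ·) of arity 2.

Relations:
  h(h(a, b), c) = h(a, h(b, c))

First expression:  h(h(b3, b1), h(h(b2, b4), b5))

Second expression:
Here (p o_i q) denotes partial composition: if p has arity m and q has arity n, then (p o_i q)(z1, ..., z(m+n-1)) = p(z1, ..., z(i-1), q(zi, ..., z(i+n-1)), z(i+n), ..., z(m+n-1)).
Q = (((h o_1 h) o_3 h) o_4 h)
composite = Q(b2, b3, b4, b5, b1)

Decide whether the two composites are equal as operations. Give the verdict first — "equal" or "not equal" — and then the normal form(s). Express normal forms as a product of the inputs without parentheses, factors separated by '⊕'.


The first expression, normalized: b3 ⊕ b1 ⊕ b2 ⊕ b4 ⊕ b5
The second expression, normalized: b2 ⊕ b3 ⊕ b4 ⊕ b5 ⊕ b1
Different reductions; not equal.

not equal: they reduce to b3 ⊕ b1 ⊕ b2 ⊕ b4 ⊕ b5 and b2 ⊕ b3 ⊕ b4 ⊕ b5 ⊕ b1


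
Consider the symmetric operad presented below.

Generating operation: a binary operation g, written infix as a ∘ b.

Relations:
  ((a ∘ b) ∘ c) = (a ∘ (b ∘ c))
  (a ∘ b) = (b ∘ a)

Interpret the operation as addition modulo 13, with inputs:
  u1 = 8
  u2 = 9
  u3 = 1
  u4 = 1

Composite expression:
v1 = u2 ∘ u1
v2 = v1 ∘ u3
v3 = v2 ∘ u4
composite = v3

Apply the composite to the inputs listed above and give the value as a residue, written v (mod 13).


6 (mod 13)

(u2 ∘ u1) = 4
((u2 ∘ u1) ∘ u3) = 5
(((u2 ∘ u1) ∘ u3) ∘ u4) = 6


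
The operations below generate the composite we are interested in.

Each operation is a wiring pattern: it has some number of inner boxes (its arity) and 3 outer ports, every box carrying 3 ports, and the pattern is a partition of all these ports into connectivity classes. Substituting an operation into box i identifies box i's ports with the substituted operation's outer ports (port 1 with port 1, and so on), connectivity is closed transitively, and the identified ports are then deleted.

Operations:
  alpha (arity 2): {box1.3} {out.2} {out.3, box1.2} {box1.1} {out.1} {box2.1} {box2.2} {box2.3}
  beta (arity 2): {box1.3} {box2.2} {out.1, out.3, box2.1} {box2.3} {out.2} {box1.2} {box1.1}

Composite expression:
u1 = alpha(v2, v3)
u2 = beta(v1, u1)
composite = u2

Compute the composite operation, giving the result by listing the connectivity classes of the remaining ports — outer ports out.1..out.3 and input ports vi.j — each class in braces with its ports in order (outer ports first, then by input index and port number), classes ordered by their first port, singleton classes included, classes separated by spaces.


{out.1, out.3} {out.2} {v1.1} {v1.2} {v1.3} {v2.1} {v2.2} {v2.3} {v3.1} {v3.2} {v3.3}


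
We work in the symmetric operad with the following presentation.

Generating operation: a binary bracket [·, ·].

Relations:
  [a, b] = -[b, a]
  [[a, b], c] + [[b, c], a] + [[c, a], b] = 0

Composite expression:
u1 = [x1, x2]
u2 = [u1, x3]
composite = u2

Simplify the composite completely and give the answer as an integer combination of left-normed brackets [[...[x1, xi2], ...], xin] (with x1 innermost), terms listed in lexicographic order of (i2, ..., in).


[[x1, x2], x3]

Skip Jacobi rewriting: expand, keep x1-initial words, read off terms.
Composite bracket: [[x1, x2], x3]
The bracket unfolds into 4 signed words via [a, b] = ab - ba (2^2 = 4).
Only words starting with x1 matter:
  from x1x2x3, sign +1: term +[[x1, x2], x3]


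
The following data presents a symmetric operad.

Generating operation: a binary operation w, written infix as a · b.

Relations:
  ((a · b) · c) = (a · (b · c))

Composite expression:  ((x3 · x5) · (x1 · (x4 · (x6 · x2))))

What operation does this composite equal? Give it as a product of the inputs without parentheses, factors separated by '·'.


x3 · x5 · x1 · x4 · x6 · x2

The w-tree's shape is irrelevant; the x-reading-order decides.
(x3 · x5) spells out as x3 · x5
(x6 · x2) spells out as x6 · x2
(x4 · (x6 · x2)) spells out as x4 · x6 · x2
(x1 · (x4 · (x6 · x2))) spells out as x1 · x4 · x6 · x2
((x3 · x5) · (x1 · (x4 · (x6 · x2)))) spells out as x3 · x5 · x1 · x4 · x6 · x2


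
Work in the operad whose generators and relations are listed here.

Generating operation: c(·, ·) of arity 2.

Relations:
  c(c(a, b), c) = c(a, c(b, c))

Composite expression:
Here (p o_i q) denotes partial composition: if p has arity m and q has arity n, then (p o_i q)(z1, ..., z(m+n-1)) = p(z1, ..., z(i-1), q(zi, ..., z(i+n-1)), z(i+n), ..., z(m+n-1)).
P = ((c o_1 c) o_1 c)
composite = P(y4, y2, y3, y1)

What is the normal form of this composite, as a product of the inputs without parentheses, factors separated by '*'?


y4 * y2 * y3 * y1

Key point: c is associative — brackets drop, the y-order remains.
c(y4, y2) flattens to y4 * y2
c(c(y4, y2), y3) flattens to y4 * y2 * y3
c(c(c(y4, y2), y3), y1) flattens to y4 * y2 * y3 * y1


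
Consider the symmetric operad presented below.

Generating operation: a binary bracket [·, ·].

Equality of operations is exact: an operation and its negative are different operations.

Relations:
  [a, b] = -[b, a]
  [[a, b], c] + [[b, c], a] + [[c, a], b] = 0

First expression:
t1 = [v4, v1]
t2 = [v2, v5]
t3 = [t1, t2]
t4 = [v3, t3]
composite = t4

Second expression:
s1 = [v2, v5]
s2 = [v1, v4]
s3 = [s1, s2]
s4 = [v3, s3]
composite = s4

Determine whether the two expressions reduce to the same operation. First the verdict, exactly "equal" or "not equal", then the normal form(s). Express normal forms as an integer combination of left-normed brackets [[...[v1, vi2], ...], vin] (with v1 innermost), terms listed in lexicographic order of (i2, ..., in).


equal: each reduces to [[[[v1, v4], v2], v5], v3] - [[[[v1, v4], v5], v2], v3]

The first composite normalizes to [[[[v1, v4], v2], v5], v3] - [[[[v1, v4], v5], v2], v3]
The second composite normalizes to [[[[v1, v4], v2], v5], v3] - [[[[v1, v4], v5], v2], v3]
The normal forms match — equal.


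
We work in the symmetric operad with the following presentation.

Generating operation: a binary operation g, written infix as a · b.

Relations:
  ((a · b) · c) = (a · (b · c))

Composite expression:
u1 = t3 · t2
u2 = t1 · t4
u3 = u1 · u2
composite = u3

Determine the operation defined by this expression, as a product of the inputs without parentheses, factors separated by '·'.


t3 · t2 · t1 · t4

Under associativity of g, the answer is the t's in reading order.
(t3 · t2) spells out as t3 · t2
(t1 · t4) spells out as t1 · t4
((t3 · t2) · (t1 · t4)) spells out as t3 · t2 · t1 · t4


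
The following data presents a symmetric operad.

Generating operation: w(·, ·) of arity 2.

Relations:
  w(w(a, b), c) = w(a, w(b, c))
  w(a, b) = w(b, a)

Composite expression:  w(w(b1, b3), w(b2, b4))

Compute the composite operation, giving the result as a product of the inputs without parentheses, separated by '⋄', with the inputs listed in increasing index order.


b1 ⋄ b2 ⋄ b3 ⋄ b4


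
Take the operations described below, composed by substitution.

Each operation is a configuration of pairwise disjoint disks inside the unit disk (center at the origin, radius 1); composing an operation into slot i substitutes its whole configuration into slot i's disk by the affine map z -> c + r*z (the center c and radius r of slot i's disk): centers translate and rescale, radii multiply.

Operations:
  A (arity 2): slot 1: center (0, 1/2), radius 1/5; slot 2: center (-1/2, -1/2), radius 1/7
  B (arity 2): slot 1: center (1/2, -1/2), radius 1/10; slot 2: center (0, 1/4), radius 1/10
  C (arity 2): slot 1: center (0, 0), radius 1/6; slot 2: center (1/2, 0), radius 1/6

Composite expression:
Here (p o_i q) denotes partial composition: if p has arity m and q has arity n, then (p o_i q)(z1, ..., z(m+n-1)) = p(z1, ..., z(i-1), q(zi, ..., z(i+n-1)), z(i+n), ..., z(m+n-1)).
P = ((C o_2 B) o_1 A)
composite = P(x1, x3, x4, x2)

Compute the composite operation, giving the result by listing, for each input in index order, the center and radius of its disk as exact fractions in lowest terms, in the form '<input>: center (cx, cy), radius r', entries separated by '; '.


Below C, radii multiply path by path; the x-disk centers shift.
input x1: composing its 2 substitution steps yields center (0, 1/12), radius 1/30
input x3: composing its 2 substitution steps yields center (-1/12, -1/12), radius 1/42
input x4: composing its 2 substitution steps yields center (7/12, -1/12), radius 1/60
input x2: composing its 2 substitution steps yields center (1/2, 1/24), radius 1/60

x1: center (0, 1/12), radius 1/30; x2: center (1/2, 1/24), radius 1/60; x3: center (-1/12, -1/12), radius 1/42; x4: center (7/12, -1/12), radius 1/60


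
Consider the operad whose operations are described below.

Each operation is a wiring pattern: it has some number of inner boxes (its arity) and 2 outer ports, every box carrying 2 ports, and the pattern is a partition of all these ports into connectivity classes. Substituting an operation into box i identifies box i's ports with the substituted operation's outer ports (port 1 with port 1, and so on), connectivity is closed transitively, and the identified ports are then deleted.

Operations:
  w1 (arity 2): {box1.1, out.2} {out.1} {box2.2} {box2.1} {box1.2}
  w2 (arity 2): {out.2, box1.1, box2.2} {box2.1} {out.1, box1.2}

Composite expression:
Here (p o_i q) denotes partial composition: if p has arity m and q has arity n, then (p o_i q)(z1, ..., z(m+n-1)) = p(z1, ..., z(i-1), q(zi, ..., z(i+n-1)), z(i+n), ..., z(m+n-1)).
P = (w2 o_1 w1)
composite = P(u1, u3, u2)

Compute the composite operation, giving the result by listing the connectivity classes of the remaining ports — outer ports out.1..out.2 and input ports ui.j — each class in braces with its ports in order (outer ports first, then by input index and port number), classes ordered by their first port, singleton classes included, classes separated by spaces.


{out.1, u1.1} {out.2, u2.2} {u1.2} {u2.1} {u3.1} {u3.2}

Connectivity passes through glued w2-boundaries; trace each wire chain.
composing w1 on (u1, u3), with out.j its own outer ports: {out.1} {out.2, u1.1} {u1.2} {u3.1} {u3.2}
composing w2 on (u1, u3, u2), with out.j its own outer ports: {out.1, u1.1} {out.2, u2.2} {u1.2} {u2.1} {u3.1} {u3.2}


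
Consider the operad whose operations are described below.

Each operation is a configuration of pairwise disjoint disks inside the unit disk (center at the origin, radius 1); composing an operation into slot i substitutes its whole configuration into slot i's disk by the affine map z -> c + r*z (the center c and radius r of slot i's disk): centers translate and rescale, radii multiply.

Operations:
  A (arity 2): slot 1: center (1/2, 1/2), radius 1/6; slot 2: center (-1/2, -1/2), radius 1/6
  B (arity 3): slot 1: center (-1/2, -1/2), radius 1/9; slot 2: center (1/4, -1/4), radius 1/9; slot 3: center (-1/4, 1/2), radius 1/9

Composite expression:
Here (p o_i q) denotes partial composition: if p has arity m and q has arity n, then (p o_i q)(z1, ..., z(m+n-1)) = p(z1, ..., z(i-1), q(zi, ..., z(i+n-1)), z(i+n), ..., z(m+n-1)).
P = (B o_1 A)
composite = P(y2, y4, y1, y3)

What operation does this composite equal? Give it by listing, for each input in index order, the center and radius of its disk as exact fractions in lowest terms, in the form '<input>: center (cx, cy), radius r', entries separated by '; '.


Follow each y-input down from B: c' goes to c + r*c', radius to r*r'.
y2: after 2 affine steps, its disk has center (-4/9, -4/9), radius 1/54
y4: after 2 affine steps, its disk has center (-5/9, -5/9), radius 1/54
y1: after 1 affine step, its disk has center (1/4, -1/4), radius 1/9
y3: after 1 affine step, its disk has center (-1/4, 1/2), radius 1/9

y1: center (1/4, -1/4), radius 1/9; y2: center (-4/9, -4/9), radius 1/54; y3: center (-1/4, 1/2), radius 1/9; y4: center (-5/9, -5/9), radius 1/54
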